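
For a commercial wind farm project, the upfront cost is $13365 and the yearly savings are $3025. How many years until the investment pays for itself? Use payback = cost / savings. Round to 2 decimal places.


Simple payback period = initial cost / annual savings
Payback = 13365 / 3025
Payback = 4.42 years

4.42


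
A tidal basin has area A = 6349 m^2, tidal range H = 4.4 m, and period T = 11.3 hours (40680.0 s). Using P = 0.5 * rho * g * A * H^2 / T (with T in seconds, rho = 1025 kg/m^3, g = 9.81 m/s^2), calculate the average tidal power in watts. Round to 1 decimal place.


Convert period to seconds: T = 11.3 * 3600 = 40680.0 s
H^2 = 4.4^2 = 19.36
P = 0.5 * rho * g * A * H^2 / T
P = 0.5 * 1025 * 9.81 * 6349 * 19.36 / 40680.0
P = 15191.2 W

15191.2


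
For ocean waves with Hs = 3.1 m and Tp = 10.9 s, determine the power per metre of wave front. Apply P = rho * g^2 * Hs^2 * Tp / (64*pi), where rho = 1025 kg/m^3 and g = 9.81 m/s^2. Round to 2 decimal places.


Apply wave power formula:
  g^2 = 9.81^2 = 96.2361
  Hs^2 = 3.1^2 = 9.61
  Numerator = rho * g^2 * Hs^2 * Tp = 1025 * 96.2361 * 9.61 * 10.9 = 10332651.12
  Denominator = 64 * pi = 201.0619
  P = 10332651.12 / 201.0619 = 51390.39 W/m

51390.39


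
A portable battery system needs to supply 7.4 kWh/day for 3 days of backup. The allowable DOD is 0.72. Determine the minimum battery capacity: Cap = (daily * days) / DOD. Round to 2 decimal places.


Total energy needed = daily * days = 7.4 * 3 = 22.2 kWh
Account for depth of discharge:
  Cap = total_energy / DOD = 22.2 / 0.72
  Cap = 30.83 kWh

30.83


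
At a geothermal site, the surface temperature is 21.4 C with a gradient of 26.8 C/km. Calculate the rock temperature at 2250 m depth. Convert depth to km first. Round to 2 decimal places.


Convert depth to km: 2250 / 1000 = 2.25 km
Temperature increase = gradient * depth_km = 26.8 * 2.25 = 60.3 C
Temperature at depth = T_surface + delta_T = 21.4 + 60.3
T = 81.70 C

81.70


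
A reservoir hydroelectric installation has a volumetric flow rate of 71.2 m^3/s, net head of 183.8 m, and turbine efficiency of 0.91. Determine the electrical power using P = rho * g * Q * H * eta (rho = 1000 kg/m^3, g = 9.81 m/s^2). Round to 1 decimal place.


Apply the hydropower formula P = rho * g * Q * H * eta
rho * g = 1000 * 9.81 = 9810.0
P = 9810.0 * 71.2 * 183.8 * 0.91
P = 116825029.8 W

116825029.8


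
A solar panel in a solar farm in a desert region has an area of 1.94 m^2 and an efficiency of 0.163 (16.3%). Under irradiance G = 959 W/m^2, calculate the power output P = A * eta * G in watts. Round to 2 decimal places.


Use the solar power formula P = A * eta * G.
Given: A = 1.94 m^2, eta = 0.163, G = 959 W/m^2
P = 1.94 * 0.163 * 959
P = 303.25 W

303.25


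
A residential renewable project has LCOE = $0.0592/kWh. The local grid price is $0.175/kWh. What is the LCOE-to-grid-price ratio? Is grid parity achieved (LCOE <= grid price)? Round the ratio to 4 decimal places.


Compare LCOE to grid price:
  LCOE = $0.0592/kWh, Grid price = $0.175/kWh
  Ratio = LCOE / grid_price = 0.0592 / 0.175 = 0.3383
  Grid parity achieved (ratio <= 1)? yes

0.3383


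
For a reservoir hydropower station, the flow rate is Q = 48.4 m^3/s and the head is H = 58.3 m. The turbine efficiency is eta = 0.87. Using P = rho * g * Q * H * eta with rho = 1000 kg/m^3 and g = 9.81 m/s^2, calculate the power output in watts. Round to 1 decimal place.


Apply the hydropower formula P = rho * g * Q * H * eta
rho * g = 1000 * 9.81 = 9810.0
P = 9810.0 * 48.4 * 58.3 * 0.87
P = 24082533.7 W

24082533.7


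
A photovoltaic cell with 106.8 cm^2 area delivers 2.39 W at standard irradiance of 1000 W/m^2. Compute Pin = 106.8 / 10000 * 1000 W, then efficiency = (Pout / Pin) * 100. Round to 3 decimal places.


First compute the input power:
  Pin = area_cm2 / 10000 * G = 106.8 / 10000 * 1000 = 10.68 W
Then compute efficiency:
  Efficiency = (Pout / Pin) * 100 = (2.39 / 10.68) * 100
  Efficiency = 22.378%

22.378


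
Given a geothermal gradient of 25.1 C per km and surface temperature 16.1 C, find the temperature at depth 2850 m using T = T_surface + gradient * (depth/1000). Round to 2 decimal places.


Convert depth to km: 2850 / 1000 = 2.85 km
Temperature increase = gradient * depth_km = 25.1 * 2.85 = 71.54 C
Temperature at depth = T_surface + delta_T = 16.1 + 71.54
T = 87.64 C

87.64


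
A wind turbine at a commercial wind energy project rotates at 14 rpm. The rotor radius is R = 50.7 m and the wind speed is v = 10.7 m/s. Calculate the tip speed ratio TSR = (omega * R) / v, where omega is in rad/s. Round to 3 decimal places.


Convert rotational speed to rad/s:
  omega = 14 * 2 * pi / 60 = 1.4661 rad/s
Compute tip speed:
  v_tip = omega * R = 1.4661 * 50.7 = 74.33 m/s
Tip speed ratio:
  TSR = v_tip / v_wind = 74.33 / 10.7 = 6.947

6.947


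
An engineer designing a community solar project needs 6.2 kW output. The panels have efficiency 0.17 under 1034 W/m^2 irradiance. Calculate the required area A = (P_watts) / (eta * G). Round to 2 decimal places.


Convert target power to watts: P = 6.2 * 1000 = 6200.0 W
Compute denominator: eta * G = 0.17 * 1034 = 175.78
Required area A = P / (eta * G) = 6200.0 / 175.78
A = 35.27 m^2

35.27


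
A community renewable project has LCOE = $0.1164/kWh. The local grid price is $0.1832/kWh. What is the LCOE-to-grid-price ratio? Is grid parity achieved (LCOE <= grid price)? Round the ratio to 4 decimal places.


Compare LCOE to grid price:
  LCOE = $0.1164/kWh, Grid price = $0.1832/kWh
  Ratio = LCOE / grid_price = 0.1164 / 0.1832 = 0.6354
  Grid parity achieved (ratio <= 1)? yes

0.6354


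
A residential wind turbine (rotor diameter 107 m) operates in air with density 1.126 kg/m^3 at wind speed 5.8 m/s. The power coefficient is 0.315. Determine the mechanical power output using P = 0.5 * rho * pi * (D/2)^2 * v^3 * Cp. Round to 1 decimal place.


Step 1 -- Compute swept area:
  A = pi * (D/2)^2 = pi * (107/2)^2 = 8992.02 m^2
Step 2 -- Apply wind power equation:
  P = 0.5 * rho * A * v^3 * Cp
  v^3 = 5.8^3 = 195.112
  P = 0.5 * 1.126 * 8992.02 * 195.112 * 0.315
  P = 311143.2 W

311143.2


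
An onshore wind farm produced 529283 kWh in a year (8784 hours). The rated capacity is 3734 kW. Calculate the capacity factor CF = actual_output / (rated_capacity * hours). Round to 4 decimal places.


Capacity factor = actual output / maximum possible output
Maximum possible = rated * hours = 3734 * 8784 = 32799456 kWh
CF = 529283 / 32799456
CF = 0.0161

0.0161


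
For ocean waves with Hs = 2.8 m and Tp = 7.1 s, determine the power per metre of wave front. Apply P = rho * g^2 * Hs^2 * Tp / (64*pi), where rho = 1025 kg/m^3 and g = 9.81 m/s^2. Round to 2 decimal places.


Apply wave power formula:
  g^2 = 9.81^2 = 96.2361
  Hs^2 = 2.8^2 = 7.84
  Numerator = rho * g^2 * Hs^2 * Tp = 1025 * 96.2361 * 7.84 * 7.1 = 5490808.43
  Denominator = 64 * pi = 201.0619
  P = 5490808.43 / 201.0619 = 27309.04 W/m

27309.04


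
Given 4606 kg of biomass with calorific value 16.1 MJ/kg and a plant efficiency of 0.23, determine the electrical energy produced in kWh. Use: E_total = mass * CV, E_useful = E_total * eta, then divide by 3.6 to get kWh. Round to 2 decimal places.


Total energy = mass * CV = 4606 * 16.1 = 74156.6 MJ
Useful energy = total * eta = 74156.6 * 0.23 = 17056.02 MJ
Convert to kWh: 17056.02 / 3.6
Useful energy = 4737.78 kWh

4737.78


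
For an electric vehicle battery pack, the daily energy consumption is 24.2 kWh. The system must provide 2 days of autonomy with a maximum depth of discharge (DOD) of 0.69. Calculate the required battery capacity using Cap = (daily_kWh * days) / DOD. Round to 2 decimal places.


Total energy needed = daily * days = 24.2 * 2 = 48.4 kWh
Account for depth of discharge:
  Cap = total_energy / DOD = 48.4 / 0.69
  Cap = 70.14 kWh

70.14


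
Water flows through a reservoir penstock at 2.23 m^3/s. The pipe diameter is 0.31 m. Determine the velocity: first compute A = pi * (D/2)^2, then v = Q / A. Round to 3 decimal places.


Compute pipe cross-sectional area:
  A = pi * (D/2)^2 = pi * (0.31/2)^2 = 0.0755 m^2
Calculate velocity:
  v = Q / A = 2.23 / 0.0755
  v = 29.546 m/s

29.546


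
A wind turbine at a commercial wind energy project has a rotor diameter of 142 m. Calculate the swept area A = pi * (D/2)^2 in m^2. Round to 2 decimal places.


Compute the rotor radius:
  r = D / 2 = 142 / 2 = 71.0 m
Calculate swept area:
  A = pi * r^2 = pi * 71.0^2
  A = 15836.77 m^2

15836.77


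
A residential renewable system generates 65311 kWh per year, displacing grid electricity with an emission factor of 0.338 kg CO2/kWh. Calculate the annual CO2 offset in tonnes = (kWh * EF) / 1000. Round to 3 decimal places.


CO2 offset in kg = generation * emission_factor
CO2 offset = 65311 * 0.338 = 22075.12 kg
Convert to tonnes:
  CO2 offset = 22075.12 / 1000 = 22.075 tonnes

22.075


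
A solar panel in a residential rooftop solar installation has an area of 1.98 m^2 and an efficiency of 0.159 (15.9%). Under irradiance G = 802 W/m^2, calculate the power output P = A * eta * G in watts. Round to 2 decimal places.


Use the solar power formula P = A * eta * G.
Given: A = 1.98 m^2, eta = 0.159, G = 802 W/m^2
P = 1.98 * 0.159 * 802
P = 252.49 W

252.49


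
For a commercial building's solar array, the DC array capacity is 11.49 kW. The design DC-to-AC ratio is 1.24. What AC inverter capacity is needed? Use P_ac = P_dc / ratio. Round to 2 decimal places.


The inverter AC capacity is determined by the DC/AC ratio.
Given: P_dc = 11.49 kW, DC/AC ratio = 1.24
P_ac = P_dc / ratio = 11.49 / 1.24
P_ac = 9.27 kW

9.27


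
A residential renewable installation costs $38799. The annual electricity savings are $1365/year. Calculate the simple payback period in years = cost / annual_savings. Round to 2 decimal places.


Simple payback period = initial cost / annual savings
Payback = 38799 / 1365
Payback = 28.42 years

28.42


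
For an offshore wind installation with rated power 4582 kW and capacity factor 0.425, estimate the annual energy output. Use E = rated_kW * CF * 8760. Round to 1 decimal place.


Annual energy = rated_kW * capacity_factor * hours_per_year
Given: P_rated = 4582 kW, CF = 0.425, hours = 8760
E = 4582 * 0.425 * 8760
E = 17058786.0 kWh

17058786.0


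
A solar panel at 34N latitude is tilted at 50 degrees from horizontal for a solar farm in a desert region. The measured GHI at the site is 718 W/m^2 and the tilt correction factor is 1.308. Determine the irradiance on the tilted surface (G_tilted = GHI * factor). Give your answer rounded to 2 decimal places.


Identify the given values:
  GHI = 718 W/m^2, tilt correction factor = 1.308
Apply the formula G_tilted = GHI * factor:
  G_tilted = 718 * 1.308
  G_tilted = 939.14 W/m^2

939.14


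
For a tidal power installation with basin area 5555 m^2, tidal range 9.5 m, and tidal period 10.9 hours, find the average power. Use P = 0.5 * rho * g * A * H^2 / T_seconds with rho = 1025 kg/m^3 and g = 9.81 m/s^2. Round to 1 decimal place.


Convert period to seconds: T = 10.9 * 3600 = 39240.0 s
H^2 = 9.5^2 = 90.25
P = 0.5 * rho * g * A * H^2 / T
P = 0.5 * 1025 * 9.81 * 5555 * 90.25 / 39240.0
P = 64234.0 W

64234.0


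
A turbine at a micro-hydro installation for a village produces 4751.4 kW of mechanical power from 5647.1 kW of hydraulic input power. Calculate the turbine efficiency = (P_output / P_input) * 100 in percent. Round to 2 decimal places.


Turbine efficiency = (output power / input power) * 100
eta = (4751.4 / 5647.1) * 100
eta = 84.14%

84.14


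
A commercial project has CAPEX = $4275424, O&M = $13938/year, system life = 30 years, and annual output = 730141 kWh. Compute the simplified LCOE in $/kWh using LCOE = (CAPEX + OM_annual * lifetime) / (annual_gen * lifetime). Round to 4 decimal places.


Total cost = CAPEX + OM * lifetime = 4275424 + 13938 * 30 = 4275424 + 418140 = 4693564
Total generation = annual * lifetime = 730141 * 30 = 21904230 kWh
LCOE = 4693564 / 21904230
LCOE = 0.2143 $/kWh

0.2143


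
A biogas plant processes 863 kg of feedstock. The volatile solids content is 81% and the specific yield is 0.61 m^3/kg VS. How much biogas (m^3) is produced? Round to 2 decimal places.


Compute volatile solids:
  VS = mass * VS_fraction = 863 * 0.81 = 699.03 kg
Calculate biogas volume:
  Biogas = VS * specific_yield = 699.03 * 0.61
  Biogas = 426.41 m^3

426.41


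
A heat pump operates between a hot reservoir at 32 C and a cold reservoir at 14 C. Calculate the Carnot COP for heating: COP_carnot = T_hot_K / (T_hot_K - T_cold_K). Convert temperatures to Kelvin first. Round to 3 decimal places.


Convert to Kelvin:
  T_hot = 32 + 273.15 = 305.15 K
  T_cold = 14 + 273.15 = 287.15 K
Apply Carnot COP formula:
  COP = T_hot_K / (T_hot_K - T_cold_K) = 305.15 / 18.0
  COP = 16.953

16.953


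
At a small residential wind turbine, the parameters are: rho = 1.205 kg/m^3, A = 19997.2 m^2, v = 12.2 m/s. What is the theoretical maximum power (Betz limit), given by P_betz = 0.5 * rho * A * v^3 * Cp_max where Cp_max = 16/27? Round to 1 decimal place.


The Betz coefficient Cp_max = 16/27 = 0.5926
v^3 = 12.2^3 = 1815.848
P_betz = 0.5 * rho * A * v^3 * Cp_max
P_betz = 0.5 * 1.205 * 19997.2 * 1815.848 * 0.5926
P_betz = 12964684.5 W

12964684.5


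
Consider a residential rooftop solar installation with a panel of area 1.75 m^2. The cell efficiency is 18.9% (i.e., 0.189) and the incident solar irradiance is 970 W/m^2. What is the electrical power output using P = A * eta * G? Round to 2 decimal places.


Use the solar power formula P = A * eta * G.
Given: A = 1.75 m^2, eta = 0.189, G = 970 W/m^2
P = 1.75 * 0.189 * 970
P = 320.83 W

320.83


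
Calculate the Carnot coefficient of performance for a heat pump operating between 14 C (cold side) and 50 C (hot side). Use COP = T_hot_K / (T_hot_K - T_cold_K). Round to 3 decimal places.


Convert to Kelvin:
  T_hot = 50 + 273.15 = 323.15 K
  T_cold = 14 + 273.15 = 287.15 K
Apply Carnot COP formula:
  COP = T_hot_K / (T_hot_K - T_cold_K) = 323.15 / 36.0
  COP = 8.976

8.976


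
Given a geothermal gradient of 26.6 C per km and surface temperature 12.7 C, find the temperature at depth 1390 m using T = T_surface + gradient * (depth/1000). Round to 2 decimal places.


Convert depth to km: 1390 / 1000 = 1.39 km
Temperature increase = gradient * depth_km = 26.6 * 1.39 = 36.97 C
Temperature at depth = T_surface + delta_T = 12.7 + 36.97
T = 49.67 C

49.67


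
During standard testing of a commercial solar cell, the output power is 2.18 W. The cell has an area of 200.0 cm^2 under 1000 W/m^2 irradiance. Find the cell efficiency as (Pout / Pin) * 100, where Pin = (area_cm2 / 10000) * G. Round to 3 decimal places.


First compute the input power:
  Pin = area_cm2 / 10000 * G = 200.0 / 10000 * 1000 = 20.0 W
Then compute efficiency:
  Efficiency = (Pout / Pin) * 100 = (2.18 / 20.0) * 100
  Efficiency = 10.900%

10.900


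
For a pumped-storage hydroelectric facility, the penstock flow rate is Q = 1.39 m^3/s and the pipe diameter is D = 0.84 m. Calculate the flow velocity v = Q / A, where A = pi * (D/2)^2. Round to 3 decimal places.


Compute pipe cross-sectional area:
  A = pi * (D/2)^2 = pi * (0.84/2)^2 = 0.5542 m^2
Calculate velocity:
  v = Q / A = 1.39 / 0.5542
  v = 2.508 m/s

2.508


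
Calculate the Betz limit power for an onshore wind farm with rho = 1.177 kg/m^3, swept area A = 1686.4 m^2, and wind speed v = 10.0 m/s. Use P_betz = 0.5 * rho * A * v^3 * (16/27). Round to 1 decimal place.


The Betz coefficient Cp_max = 16/27 = 0.5926
v^3 = 10.0^3 = 1000.0
P_betz = 0.5 * rho * A * v^3 * Cp_max
P_betz = 0.5 * 1.177 * 1686.4 * 1000.0 * 0.5926
P_betz = 588116.4 W

588116.4


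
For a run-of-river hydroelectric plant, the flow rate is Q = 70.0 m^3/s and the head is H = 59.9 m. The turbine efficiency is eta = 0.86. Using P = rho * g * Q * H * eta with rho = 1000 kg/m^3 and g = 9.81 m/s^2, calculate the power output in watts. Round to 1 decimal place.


Apply the hydropower formula P = rho * g * Q * H * eta
rho * g = 1000 * 9.81 = 9810.0
P = 9810.0 * 70.0 * 59.9 * 0.86
P = 35374663.8 W

35374663.8


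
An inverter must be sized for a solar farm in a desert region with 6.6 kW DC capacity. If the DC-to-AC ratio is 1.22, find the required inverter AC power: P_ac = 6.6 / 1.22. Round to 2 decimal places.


The inverter AC capacity is determined by the DC/AC ratio.
Given: P_dc = 6.6 kW, DC/AC ratio = 1.22
P_ac = P_dc / ratio = 6.6 / 1.22
P_ac = 5.41 kW

5.41


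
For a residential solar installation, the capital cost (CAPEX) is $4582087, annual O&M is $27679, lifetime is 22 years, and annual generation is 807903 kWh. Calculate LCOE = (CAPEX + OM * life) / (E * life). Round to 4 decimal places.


Total cost = CAPEX + OM * lifetime = 4582087 + 27679 * 22 = 4582087 + 608938 = 5191025
Total generation = annual * lifetime = 807903 * 22 = 17773866 kWh
LCOE = 5191025 / 17773866
LCOE = 0.2921 $/kWh

0.2921


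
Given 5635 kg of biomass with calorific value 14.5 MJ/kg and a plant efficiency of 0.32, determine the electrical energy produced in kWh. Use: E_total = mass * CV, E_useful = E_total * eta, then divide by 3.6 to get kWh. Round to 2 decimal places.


Total energy = mass * CV = 5635 * 14.5 = 81707.5 MJ
Useful energy = total * eta = 81707.5 * 0.32 = 26146.4 MJ
Convert to kWh: 26146.4 / 3.6
Useful energy = 7262.89 kWh

7262.89


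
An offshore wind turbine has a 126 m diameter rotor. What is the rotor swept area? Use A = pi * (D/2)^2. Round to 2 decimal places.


Compute the rotor radius:
  r = D / 2 = 126 / 2 = 63.0 m
Calculate swept area:
  A = pi * r^2 = pi * 63.0^2
  A = 12468.98 m^2

12468.98


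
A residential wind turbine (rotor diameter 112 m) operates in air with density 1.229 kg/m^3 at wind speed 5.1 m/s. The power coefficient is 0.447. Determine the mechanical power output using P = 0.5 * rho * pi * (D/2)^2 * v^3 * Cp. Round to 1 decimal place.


Step 1 -- Compute swept area:
  A = pi * (D/2)^2 = pi * (112/2)^2 = 9852.03 m^2
Step 2 -- Apply wind power equation:
  P = 0.5 * rho * A * v^3 * Cp
  v^3 = 5.1^3 = 132.651
  P = 0.5 * 1.229 * 9852.03 * 132.651 * 0.447
  P = 358976.4 W

358976.4


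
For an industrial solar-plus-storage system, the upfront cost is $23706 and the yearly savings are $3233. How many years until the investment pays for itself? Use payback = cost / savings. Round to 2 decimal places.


Simple payback period = initial cost / annual savings
Payback = 23706 / 3233
Payback = 7.33 years

7.33


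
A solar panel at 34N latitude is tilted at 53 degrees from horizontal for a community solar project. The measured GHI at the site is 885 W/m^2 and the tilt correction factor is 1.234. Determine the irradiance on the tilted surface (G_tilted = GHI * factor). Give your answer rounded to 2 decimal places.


Identify the given values:
  GHI = 885 W/m^2, tilt correction factor = 1.234
Apply the formula G_tilted = GHI * factor:
  G_tilted = 885 * 1.234
  G_tilted = 1092.09 W/m^2

1092.09


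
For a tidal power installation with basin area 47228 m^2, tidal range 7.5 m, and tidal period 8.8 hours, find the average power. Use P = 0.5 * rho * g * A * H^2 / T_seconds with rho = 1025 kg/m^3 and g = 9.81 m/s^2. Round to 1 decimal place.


Convert period to seconds: T = 8.8 * 3600 = 31680.0 s
H^2 = 7.5^2 = 56.25
P = 0.5 * rho * g * A * H^2 / T
P = 0.5 * 1025 * 9.81 * 47228 * 56.25 / 31680.0
P = 421599.2 W

421599.2


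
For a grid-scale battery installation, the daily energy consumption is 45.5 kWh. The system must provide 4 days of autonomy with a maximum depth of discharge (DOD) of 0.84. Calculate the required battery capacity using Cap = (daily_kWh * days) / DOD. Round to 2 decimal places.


Total energy needed = daily * days = 45.5 * 4 = 182.0 kWh
Account for depth of discharge:
  Cap = total_energy / DOD = 182.0 / 0.84
  Cap = 216.67 kWh

216.67


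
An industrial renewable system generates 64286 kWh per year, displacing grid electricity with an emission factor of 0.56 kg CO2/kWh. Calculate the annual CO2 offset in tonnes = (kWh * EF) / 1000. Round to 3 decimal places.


CO2 offset in kg = generation * emission_factor
CO2 offset = 64286 * 0.56 = 36000.16 kg
Convert to tonnes:
  CO2 offset = 36000.16 / 1000 = 36.000 tonnes

36.000


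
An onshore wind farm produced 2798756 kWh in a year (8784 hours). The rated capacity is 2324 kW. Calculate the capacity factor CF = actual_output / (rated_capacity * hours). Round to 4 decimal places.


Capacity factor = actual output / maximum possible output
Maximum possible = rated * hours = 2324 * 8784 = 20414016 kWh
CF = 2798756 / 20414016
CF = 0.1371

0.1371


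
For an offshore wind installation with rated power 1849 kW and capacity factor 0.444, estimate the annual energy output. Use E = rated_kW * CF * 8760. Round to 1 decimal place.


Annual energy = rated_kW * capacity_factor * hours_per_year
Given: P_rated = 1849 kW, CF = 0.444, hours = 8760
E = 1849 * 0.444 * 8760
E = 7191574.6 kWh

7191574.6


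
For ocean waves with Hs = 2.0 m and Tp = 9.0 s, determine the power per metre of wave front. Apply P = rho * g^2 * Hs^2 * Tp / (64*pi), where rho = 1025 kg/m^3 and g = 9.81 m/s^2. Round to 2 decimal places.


Apply wave power formula:
  g^2 = 9.81^2 = 96.2361
  Hs^2 = 2.0^2 = 4.0
  Numerator = rho * g^2 * Hs^2 * Tp = 1025 * 96.2361 * 4.0 * 9.0 = 3551112.09
  Denominator = 64 * pi = 201.0619
  P = 3551112.09 / 201.0619 = 17661.78 W/m

17661.78


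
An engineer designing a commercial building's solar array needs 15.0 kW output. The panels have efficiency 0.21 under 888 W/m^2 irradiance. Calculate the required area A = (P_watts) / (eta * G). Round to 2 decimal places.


Convert target power to watts: P = 15.0 * 1000 = 15000.0 W
Compute denominator: eta * G = 0.21 * 888 = 186.48
Required area A = P / (eta * G) = 15000.0 / 186.48
A = 80.44 m^2

80.44


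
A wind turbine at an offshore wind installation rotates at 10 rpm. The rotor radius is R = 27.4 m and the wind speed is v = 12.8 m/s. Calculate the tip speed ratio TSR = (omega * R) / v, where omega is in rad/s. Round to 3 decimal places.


Convert rotational speed to rad/s:
  omega = 10 * 2 * pi / 60 = 1.0472 rad/s
Compute tip speed:
  v_tip = omega * R = 1.0472 * 27.4 = 28.693 m/s
Tip speed ratio:
  TSR = v_tip / v_wind = 28.693 / 12.8 = 2.242

2.242


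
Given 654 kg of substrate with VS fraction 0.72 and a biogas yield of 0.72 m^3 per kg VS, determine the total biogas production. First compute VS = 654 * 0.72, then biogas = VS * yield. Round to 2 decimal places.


Compute volatile solids:
  VS = mass * VS_fraction = 654 * 0.72 = 470.88 kg
Calculate biogas volume:
  Biogas = VS * specific_yield = 470.88 * 0.72
  Biogas = 339.03 m^3

339.03


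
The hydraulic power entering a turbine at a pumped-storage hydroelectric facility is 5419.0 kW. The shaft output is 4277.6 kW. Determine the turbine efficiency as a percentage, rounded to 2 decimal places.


Turbine efficiency = (output power / input power) * 100
eta = (4277.6 / 5419.0) * 100
eta = 78.94%

78.94


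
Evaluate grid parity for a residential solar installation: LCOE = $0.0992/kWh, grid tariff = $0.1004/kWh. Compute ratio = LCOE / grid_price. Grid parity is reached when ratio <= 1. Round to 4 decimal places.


Compare LCOE to grid price:
  LCOE = $0.0992/kWh, Grid price = $0.1004/kWh
  Ratio = LCOE / grid_price = 0.0992 / 0.1004 = 0.9880
  Grid parity achieved (ratio <= 1)? yes

0.9880


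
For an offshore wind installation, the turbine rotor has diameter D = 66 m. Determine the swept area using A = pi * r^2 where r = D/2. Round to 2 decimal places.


Compute the rotor radius:
  r = D / 2 = 66 / 2 = 33.0 m
Calculate swept area:
  A = pi * r^2 = pi * 33.0^2
  A = 3421.19 m^2

3421.19


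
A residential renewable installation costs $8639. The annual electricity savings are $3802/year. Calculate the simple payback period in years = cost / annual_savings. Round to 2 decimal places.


Simple payback period = initial cost / annual savings
Payback = 8639 / 3802
Payback = 2.27 years

2.27


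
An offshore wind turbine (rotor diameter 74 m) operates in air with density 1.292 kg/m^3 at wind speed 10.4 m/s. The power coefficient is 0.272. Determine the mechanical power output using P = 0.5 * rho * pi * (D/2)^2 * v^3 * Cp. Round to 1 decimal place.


Step 1 -- Compute swept area:
  A = pi * (D/2)^2 = pi * (74/2)^2 = 4300.84 m^2
Step 2 -- Apply wind power equation:
  P = 0.5 * rho * A * v^3 * Cp
  v^3 = 10.4^3 = 1124.864
  P = 0.5 * 1.292 * 4300.84 * 1124.864 * 0.272
  P = 850070.1 W

850070.1


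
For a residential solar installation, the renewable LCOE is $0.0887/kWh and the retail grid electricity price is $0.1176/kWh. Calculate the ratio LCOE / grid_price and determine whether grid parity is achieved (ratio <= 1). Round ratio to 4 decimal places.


Compare LCOE to grid price:
  LCOE = $0.0887/kWh, Grid price = $0.1176/kWh
  Ratio = LCOE / grid_price = 0.0887 / 0.1176 = 0.7543
  Grid parity achieved (ratio <= 1)? yes

0.7543


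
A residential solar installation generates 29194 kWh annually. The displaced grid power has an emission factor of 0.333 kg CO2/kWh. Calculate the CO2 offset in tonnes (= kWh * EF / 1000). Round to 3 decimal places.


CO2 offset in kg = generation * emission_factor
CO2 offset = 29194 * 0.333 = 9721.6 kg
Convert to tonnes:
  CO2 offset = 9721.6 / 1000 = 9.722 tonnes

9.722


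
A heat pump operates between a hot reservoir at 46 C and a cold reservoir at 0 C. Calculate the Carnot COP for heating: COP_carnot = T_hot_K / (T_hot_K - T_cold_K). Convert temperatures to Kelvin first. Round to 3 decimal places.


Convert to Kelvin:
  T_hot = 46 + 273.15 = 319.15 K
  T_cold = 0 + 273.15 = 273.15 K
Apply Carnot COP formula:
  COP = T_hot_K / (T_hot_K - T_cold_K) = 319.15 / 46.0
  COP = 6.938

6.938


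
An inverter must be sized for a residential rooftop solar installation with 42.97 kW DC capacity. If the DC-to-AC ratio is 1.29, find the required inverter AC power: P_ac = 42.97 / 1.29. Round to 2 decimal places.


The inverter AC capacity is determined by the DC/AC ratio.
Given: P_dc = 42.97 kW, DC/AC ratio = 1.29
P_ac = P_dc / ratio = 42.97 / 1.29
P_ac = 33.31 kW

33.31


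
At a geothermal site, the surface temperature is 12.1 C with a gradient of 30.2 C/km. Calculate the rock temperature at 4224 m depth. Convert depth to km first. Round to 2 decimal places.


Convert depth to km: 4224 / 1000 = 4.224 km
Temperature increase = gradient * depth_km = 30.2 * 4.224 = 127.56 C
Temperature at depth = T_surface + delta_T = 12.1 + 127.56
T = 139.66 C

139.66


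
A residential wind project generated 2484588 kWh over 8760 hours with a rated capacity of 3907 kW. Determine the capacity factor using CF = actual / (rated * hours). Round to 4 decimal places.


Capacity factor = actual output / maximum possible output
Maximum possible = rated * hours = 3907 * 8760 = 34225320 kWh
CF = 2484588 / 34225320
CF = 0.0726

0.0726


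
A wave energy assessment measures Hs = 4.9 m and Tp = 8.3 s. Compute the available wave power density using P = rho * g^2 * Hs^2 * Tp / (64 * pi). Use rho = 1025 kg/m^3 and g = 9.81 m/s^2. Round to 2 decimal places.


Apply wave power formula:
  g^2 = 9.81^2 = 96.2361
  Hs^2 = 4.9^2 = 24.01
  Numerator = rho * g^2 * Hs^2 * Tp = 1025 * 96.2361 * 24.01 * 8.3 = 19657674.18
  Denominator = 64 * pi = 201.0619
  P = 19657674.18 / 201.0619 = 97769.25 W/m

97769.25


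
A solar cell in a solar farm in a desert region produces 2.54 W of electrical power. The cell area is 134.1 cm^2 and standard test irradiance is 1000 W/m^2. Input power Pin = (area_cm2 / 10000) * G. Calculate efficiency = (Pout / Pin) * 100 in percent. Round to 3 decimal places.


First compute the input power:
  Pin = area_cm2 / 10000 * G = 134.1 / 10000 * 1000 = 13.41 W
Then compute efficiency:
  Efficiency = (Pout / Pin) * 100 = (2.54 / 13.41) * 100
  Efficiency = 18.941%

18.941


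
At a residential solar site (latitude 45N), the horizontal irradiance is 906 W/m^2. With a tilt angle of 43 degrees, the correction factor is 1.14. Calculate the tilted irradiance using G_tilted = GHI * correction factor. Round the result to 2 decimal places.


Identify the given values:
  GHI = 906 W/m^2, tilt correction factor = 1.14
Apply the formula G_tilted = GHI * factor:
  G_tilted = 906 * 1.14
  G_tilted = 1032.84 W/m^2

1032.84


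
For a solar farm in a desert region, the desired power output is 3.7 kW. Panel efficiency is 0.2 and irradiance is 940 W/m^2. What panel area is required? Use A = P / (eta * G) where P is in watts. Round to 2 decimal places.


Convert target power to watts: P = 3.7 * 1000 = 3700.0 W
Compute denominator: eta * G = 0.2 * 940 = 188.0
Required area A = P / (eta * G) = 3700.0 / 188.0
A = 19.68 m^2

19.68


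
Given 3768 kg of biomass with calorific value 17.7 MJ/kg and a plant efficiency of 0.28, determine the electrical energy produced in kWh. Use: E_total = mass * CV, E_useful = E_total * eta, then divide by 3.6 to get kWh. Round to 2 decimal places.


Total energy = mass * CV = 3768 * 17.7 = 66693.6 MJ
Useful energy = total * eta = 66693.6 * 0.28 = 18674.21 MJ
Convert to kWh: 18674.21 / 3.6
Useful energy = 5187.28 kWh

5187.28


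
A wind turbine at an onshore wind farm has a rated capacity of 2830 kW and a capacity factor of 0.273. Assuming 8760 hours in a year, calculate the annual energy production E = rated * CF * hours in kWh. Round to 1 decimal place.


Annual energy = rated_kW * capacity_factor * hours_per_year
Given: P_rated = 2830 kW, CF = 0.273, hours = 8760
E = 2830 * 0.273 * 8760
E = 6767888.4 kWh

6767888.4


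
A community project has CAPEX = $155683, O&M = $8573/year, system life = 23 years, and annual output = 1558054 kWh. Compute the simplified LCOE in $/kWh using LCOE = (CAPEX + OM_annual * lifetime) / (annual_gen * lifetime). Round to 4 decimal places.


Total cost = CAPEX + OM * lifetime = 155683 + 8573 * 23 = 155683 + 197179 = 352862
Total generation = annual * lifetime = 1558054 * 23 = 35835242 kWh
LCOE = 352862 / 35835242
LCOE = 0.0098 $/kWh

0.0098


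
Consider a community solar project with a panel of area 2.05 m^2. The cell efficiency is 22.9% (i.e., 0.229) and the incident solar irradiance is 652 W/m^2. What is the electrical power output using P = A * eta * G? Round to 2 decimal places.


Use the solar power formula P = A * eta * G.
Given: A = 2.05 m^2, eta = 0.229, G = 652 W/m^2
P = 2.05 * 0.229 * 652
P = 306.08 W

306.08


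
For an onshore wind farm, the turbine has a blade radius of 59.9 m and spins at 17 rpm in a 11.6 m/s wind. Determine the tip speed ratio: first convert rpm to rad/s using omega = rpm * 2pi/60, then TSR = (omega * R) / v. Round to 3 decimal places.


Convert rotational speed to rad/s:
  omega = 17 * 2 * pi / 60 = 1.7802 rad/s
Compute tip speed:
  v_tip = omega * R = 1.7802 * 59.9 = 106.636 m/s
Tip speed ratio:
  TSR = v_tip / v_wind = 106.636 / 11.6 = 9.193

9.193


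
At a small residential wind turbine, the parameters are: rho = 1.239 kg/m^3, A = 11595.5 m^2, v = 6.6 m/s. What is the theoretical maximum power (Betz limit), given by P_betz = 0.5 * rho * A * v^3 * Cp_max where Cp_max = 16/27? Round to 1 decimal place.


The Betz coefficient Cp_max = 16/27 = 0.5926
v^3 = 6.6^3 = 287.496
P_betz = 0.5 * rho * A * v^3 * Cp_max
P_betz = 0.5 * 1.239 * 11595.5 * 287.496 * 0.5926
P_betz = 1223823.6 W

1223823.6


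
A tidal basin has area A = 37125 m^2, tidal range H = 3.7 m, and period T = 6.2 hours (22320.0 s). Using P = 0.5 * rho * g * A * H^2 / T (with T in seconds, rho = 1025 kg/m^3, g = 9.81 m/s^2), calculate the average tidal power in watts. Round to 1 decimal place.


Convert period to seconds: T = 6.2 * 3600 = 22320.0 s
H^2 = 3.7^2 = 13.69
P = 0.5 * rho * g * A * H^2 / T
P = 0.5 * 1025 * 9.81 * 37125 * 13.69 / 22320.0
P = 114482.4 W

114482.4


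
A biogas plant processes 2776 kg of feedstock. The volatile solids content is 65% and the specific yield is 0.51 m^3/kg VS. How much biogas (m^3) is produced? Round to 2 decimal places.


Compute volatile solids:
  VS = mass * VS_fraction = 2776 * 0.65 = 1804.4 kg
Calculate biogas volume:
  Biogas = VS * specific_yield = 1804.4 * 0.51
  Biogas = 920.24 m^3

920.24


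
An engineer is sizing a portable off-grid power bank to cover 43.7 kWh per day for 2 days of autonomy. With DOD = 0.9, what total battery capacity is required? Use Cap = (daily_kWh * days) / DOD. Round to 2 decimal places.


Total energy needed = daily * days = 43.7 * 2 = 87.4 kWh
Account for depth of discharge:
  Cap = total_energy / DOD = 87.4 / 0.9
  Cap = 97.11 kWh

97.11


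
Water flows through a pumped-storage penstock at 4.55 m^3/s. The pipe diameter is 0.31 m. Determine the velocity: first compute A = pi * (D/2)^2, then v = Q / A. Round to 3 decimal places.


Compute pipe cross-sectional area:
  A = pi * (D/2)^2 = pi * (0.31/2)^2 = 0.0755 m^2
Calculate velocity:
  v = Q / A = 4.55 / 0.0755
  v = 60.283 m/s

60.283


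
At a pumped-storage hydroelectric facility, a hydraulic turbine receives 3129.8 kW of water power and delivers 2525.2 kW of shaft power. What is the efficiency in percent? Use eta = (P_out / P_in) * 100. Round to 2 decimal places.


Turbine efficiency = (output power / input power) * 100
eta = (2525.2 / 3129.8) * 100
eta = 80.68%

80.68


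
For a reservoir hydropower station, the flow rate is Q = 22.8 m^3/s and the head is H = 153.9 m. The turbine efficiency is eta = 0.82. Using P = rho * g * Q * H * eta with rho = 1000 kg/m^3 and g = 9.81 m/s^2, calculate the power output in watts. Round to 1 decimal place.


Apply the hydropower formula P = rho * g * Q * H * eta
rho * g = 1000 * 9.81 = 9810.0
P = 9810.0 * 22.8 * 153.9 * 0.82
P = 28226454.3 W

28226454.3


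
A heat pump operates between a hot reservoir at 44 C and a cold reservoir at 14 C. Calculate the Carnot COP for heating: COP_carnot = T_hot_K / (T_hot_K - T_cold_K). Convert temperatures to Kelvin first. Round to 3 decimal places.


Convert to Kelvin:
  T_hot = 44 + 273.15 = 317.15 K
  T_cold = 14 + 273.15 = 287.15 K
Apply Carnot COP formula:
  COP = T_hot_K / (T_hot_K - T_cold_K) = 317.15 / 30.0
  COP = 10.572

10.572


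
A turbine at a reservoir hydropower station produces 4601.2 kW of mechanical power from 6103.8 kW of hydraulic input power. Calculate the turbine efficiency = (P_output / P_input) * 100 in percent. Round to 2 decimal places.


Turbine efficiency = (output power / input power) * 100
eta = (4601.2 / 6103.8) * 100
eta = 75.38%

75.38


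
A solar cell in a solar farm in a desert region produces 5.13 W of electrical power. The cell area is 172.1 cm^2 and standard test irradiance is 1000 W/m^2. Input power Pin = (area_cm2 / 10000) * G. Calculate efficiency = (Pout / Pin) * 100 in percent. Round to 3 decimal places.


First compute the input power:
  Pin = area_cm2 / 10000 * G = 172.1 / 10000 * 1000 = 17.21 W
Then compute efficiency:
  Efficiency = (Pout / Pin) * 100 = (5.13 / 17.21) * 100
  Efficiency = 29.808%

29.808


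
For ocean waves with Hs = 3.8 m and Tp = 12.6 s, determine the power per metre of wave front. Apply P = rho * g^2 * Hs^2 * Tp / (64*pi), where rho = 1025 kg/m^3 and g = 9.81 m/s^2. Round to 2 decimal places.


Apply wave power formula:
  g^2 = 9.81^2 = 96.2361
  Hs^2 = 3.8^2 = 14.44
  Numerator = rho * g^2 * Hs^2 * Tp = 1025 * 96.2361 * 14.44 * 12.6 = 17947320.5
  Denominator = 64 * pi = 201.0619
  P = 17947320.5 / 201.0619 = 89262.65 W/m

89262.65


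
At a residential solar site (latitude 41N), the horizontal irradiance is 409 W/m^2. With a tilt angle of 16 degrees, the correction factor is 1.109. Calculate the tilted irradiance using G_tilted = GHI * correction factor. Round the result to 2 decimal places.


Identify the given values:
  GHI = 409 W/m^2, tilt correction factor = 1.109
Apply the formula G_tilted = GHI * factor:
  G_tilted = 409 * 1.109
  G_tilted = 453.58 W/m^2

453.58


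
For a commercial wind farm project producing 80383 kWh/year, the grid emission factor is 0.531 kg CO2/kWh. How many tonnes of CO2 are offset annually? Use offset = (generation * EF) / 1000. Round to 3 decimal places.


CO2 offset in kg = generation * emission_factor
CO2 offset = 80383 * 0.531 = 42683.37 kg
Convert to tonnes:
  CO2 offset = 42683.37 / 1000 = 42.683 tonnes

42.683


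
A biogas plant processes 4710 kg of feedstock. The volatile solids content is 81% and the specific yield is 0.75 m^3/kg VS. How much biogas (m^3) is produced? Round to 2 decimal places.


Compute volatile solids:
  VS = mass * VS_fraction = 4710 * 0.81 = 3815.1 kg
Calculate biogas volume:
  Biogas = VS * specific_yield = 3815.1 * 0.75
  Biogas = 2861.33 m^3

2861.33


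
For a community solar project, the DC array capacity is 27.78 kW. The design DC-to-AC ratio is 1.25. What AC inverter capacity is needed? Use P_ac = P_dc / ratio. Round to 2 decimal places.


The inverter AC capacity is determined by the DC/AC ratio.
Given: P_dc = 27.78 kW, DC/AC ratio = 1.25
P_ac = P_dc / ratio = 27.78 / 1.25
P_ac = 22.22 kW

22.22


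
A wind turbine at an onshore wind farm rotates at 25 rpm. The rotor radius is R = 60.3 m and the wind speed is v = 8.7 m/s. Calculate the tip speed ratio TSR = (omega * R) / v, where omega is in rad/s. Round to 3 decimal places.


Convert rotational speed to rad/s:
  omega = 25 * 2 * pi / 60 = 2.618 rad/s
Compute tip speed:
  v_tip = omega * R = 2.618 * 60.3 = 157.865 m/s
Tip speed ratio:
  TSR = v_tip / v_wind = 157.865 / 8.7 = 18.145

18.145


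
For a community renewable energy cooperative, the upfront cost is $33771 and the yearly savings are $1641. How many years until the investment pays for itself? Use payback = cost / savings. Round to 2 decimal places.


Simple payback period = initial cost / annual savings
Payback = 33771 / 1641
Payback = 20.58 years

20.58


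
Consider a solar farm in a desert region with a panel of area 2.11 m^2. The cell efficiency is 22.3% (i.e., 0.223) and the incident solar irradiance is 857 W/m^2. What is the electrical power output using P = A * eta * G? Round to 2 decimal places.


Use the solar power formula P = A * eta * G.
Given: A = 2.11 m^2, eta = 0.223, G = 857 W/m^2
P = 2.11 * 0.223 * 857
P = 403.24 W

403.24


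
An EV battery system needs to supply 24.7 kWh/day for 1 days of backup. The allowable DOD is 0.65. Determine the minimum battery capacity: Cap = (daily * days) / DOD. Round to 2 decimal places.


Total energy needed = daily * days = 24.7 * 1 = 24.7 kWh
Account for depth of discharge:
  Cap = total_energy / DOD = 24.7 / 0.65
  Cap = 38.00 kWh

38.00


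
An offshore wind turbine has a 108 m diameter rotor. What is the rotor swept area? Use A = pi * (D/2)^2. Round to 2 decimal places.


Compute the rotor radius:
  r = D / 2 = 108 / 2 = 54.0 m
Calculate swept area:
  A = pi * r^2 = pi * 54.0^2
  A = 9160.88 m^2

9160.88


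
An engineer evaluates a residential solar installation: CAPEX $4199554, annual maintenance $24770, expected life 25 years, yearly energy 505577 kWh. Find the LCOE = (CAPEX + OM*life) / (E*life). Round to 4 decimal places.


Total cost = CAPEX + OM * lifetime = 4199554 + 24770 * 25 = 4199554 + 619250 = 4818804
Total generation = annual * lifetime = 505577 * 25 = 12639425 kWh
LCOE = 4818804 / 12639425
LCOE = 0.3813 $/kWh

0.3813


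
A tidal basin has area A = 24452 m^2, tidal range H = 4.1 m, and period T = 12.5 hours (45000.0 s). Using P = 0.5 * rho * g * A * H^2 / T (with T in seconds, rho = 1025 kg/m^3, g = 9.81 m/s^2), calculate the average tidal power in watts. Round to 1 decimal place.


Convert period to seconds: T = 12.5 * 3600 = 45000.0 s
H^2 = 4.1^2 = 16.81
P = 0.5 * rho * g * A * H^2 / T
P = 0.5 * 1025 * 9.81 * 24452 * 16.81 / 45000.0
P = 45923.2 W

45923.2


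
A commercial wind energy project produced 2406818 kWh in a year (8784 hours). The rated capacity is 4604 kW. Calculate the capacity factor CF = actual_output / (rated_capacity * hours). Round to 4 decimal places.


Capacity factor = actual output / maximum possible output
Maximum possible = rated * hours = 4604 * 8784 = 40441536 kWh
CF = 2406818 / 40441536
CF = 0.0595

0.0595
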